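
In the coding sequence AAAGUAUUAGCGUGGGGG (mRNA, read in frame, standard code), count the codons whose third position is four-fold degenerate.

Codon 1 AAA (Lys): third position 2-fold.
Codon 2 GUA (Val): third position 4-fold.
Codon 3 UUA (Leu): third position 2-fold.
Codon 4 GCG (Ala): third position 4-fold.
Codon 5 UGG (Trp): third position 1-fold.
Codon 6 GGG (Gly): third position 4-fold.
Four-fold degenerate third positions: 3.

3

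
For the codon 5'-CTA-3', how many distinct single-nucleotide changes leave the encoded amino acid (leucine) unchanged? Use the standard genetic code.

Position 1: TTA → 1 synonymous.
Position 2: none → 0 synonymous.
Position 3: CTT, CTC, CTG → 3 synonymous.
Total: 1 + 0 + 3 = 4.

4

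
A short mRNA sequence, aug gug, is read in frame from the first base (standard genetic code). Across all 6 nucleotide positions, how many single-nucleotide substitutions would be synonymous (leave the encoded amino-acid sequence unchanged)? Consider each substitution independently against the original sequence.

Codon 1 (AUG, Met): 0 synonymous substitutions.
Codon 2 (GUG, Val): 3 synonymous substitutions.
Total: 0 + 3 = 3.

3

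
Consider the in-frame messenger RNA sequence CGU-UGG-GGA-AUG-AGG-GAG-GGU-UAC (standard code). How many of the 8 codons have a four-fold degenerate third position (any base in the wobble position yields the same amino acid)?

Codon 1 CGU (Arg): third position 4-fold.
Codon 2 UGG (Trp): third position 1-fold.
Codon 3 GGA (Gly): third position 4-fold.
Codon 4 AUG (Met): third position 1-fold.
Codon 5 AGG (Arg): third position 2-fold.
Codon 6 GAG (Glu): third position 2-fold.
Codon 7 GGU (Gly): third position 4-fold.
Codon 8 UAC (Tyr): third position 2-fold.
Four-fold degenerate third positions: 3.

3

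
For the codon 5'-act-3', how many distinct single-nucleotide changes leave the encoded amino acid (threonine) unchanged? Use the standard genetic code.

3

Position 1: none → 0 synonymous.
Position 2: none → 0 synonymous.
Position 3: ACC, ACA, ACG → 3 synonymous.
Total: 0 + 0 + 3 = 3.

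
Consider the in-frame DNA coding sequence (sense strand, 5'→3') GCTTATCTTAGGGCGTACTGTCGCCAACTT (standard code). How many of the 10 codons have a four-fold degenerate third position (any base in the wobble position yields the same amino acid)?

5

Codon 1 GCT (Ala): third position 4-fold.
Codon 2 TAT (Tyr): third position 2-fold.
Codon 3 CTT (Leu): third position 4-fold.
Codon 4 AGG (Arg): third position 2-fold.
Codon 5 GCG (Ala): third position 4-fold.
Codon 6 TAC (Tyr): third position 2-fold.
Codon 7 TGT (Cys): third position 2-fold.
Codon 8 CGC (Arg): third position 4-fold.
Codon 9 CAA (Gln): third position 2-fold.
Codon 10 CTT (Leu): third position 4-fold.
Four-fold degenerate third positions: 5.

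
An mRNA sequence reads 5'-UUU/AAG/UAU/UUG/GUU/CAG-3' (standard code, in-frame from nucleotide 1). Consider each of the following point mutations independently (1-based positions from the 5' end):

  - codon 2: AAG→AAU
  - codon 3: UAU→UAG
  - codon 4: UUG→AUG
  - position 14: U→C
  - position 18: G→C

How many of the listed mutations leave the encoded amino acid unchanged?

0

Codon 2: AAG (Lys) → AAU (Asn) — missense.
Codon 3: UAU (Tyr) → UAG (Stop) — nonsense.
Codon 4: UUG (Leu) → AUG (Met) — missense.
Codon 5: GUU (Val) → GCU (Ala) — missense.
Codon 6: CAG (Gln) → CAC (His) — missense.
Synonymous: 0 of 5.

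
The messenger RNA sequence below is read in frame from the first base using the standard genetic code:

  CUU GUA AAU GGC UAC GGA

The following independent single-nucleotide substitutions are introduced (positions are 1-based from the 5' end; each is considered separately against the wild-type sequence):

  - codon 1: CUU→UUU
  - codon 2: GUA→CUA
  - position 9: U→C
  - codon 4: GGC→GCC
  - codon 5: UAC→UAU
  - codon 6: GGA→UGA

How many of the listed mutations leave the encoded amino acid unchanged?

Codon 1: CUU (Leu) → UUU (Phe) — missense.
Codon 2: GUA (Val) → CUA (Leu) — missense.
Codon 3: AAU (Asn) → AAC (Asn) — synonymous.
Codon 4: GGC (Gly) → GCC (Ala) — missense.
Codon 5: UAC (Tyr) → UAU (Tyr) — synonymous.
Codon 6: GGA (Gly) → UGA (Stop) — nonsense.
Synonymous: 2 of 6.

2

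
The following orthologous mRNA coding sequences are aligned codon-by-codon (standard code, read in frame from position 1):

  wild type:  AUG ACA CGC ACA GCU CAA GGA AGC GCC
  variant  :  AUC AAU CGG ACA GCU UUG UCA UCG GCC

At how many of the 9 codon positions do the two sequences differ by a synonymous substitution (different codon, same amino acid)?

2

Codon 1: AUG Met / AUC Ile — nonsynonymous.
Codon 2: ACA Thr / AAU Asn — nonsynonymous.
Codon 3: CGC Arg / CGG Arg — synonymous.
Codon 4: ACA Thr / ACA Thr — identical.
Codon 5: GCU Ala / GCU Ala — identical.
Codon 6: CAA Gln / UUG Leu — nonsynonymous.
Codon 7: GGA Gly / UCA Ser — nonsynonymous.
Codon 8: AGC Ser / UCG Ser — synonymous.
Codon 9: GCC Ala / GCC Ala — identical.
Synonymous differences: 2.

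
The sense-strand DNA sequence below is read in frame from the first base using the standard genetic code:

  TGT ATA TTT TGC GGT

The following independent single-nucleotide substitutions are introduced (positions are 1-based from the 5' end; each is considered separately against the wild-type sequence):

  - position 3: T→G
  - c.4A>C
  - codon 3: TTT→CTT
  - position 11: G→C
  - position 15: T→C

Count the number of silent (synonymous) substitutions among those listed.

Codon 1: TGT (Cys) → TGG (Trp) — missense.
Codon 2: ATA (Ile) → CTA (Leu) — missense.
Codon 3: TTT (Phe) → CTT (Leu) — missense.
Codon 4: TGC (Cys) → TCC (Ser) — missense.
Codon 5: GGT (Gly) → GGC (Gly) — synonymous.
Synonymous: 1 of 5.

1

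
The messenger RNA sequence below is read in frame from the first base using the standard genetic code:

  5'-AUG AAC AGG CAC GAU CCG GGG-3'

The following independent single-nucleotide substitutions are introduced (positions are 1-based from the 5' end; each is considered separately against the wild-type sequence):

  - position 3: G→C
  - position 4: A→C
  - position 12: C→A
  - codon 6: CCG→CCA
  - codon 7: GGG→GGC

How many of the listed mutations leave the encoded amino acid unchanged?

Codon 1: AUG (Met) → AUC (Ile) — missense.
Codon 2: AAC (Asn) → CAC (His) — missense.
Codon 4: CAC (His) → CAA (Gln) — missense.
Codon 6: CCG (Pro) → CCA (Pro) — synonymous.
Codon 7: GGG (Gly) → GGC (Gly) — synonymous.
Synonymous: 2 of 5.

2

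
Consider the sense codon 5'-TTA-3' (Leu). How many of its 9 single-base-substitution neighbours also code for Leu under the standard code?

2

Position 1: CTA → 1 synonymous.
Position 2: none → 0 synonymous.
Position 3: TTG → 1 synonymous.
Total: 1 + 0 + 1 = 2.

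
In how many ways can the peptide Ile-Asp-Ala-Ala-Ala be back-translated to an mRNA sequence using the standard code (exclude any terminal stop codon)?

384

Ile: 3 codons.
Asp: 2 codons.
Ala: 4 codons.
Ala: 4 codons.
Ala: 4 codons.
3 × 2 × 4 × 4 × 4 = 384.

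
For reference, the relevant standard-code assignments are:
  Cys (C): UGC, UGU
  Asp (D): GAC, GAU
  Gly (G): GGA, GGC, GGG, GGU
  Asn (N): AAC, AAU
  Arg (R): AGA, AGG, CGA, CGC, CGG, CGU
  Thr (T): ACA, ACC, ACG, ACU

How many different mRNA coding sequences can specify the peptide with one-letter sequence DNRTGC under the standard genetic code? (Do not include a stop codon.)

Asp: 2 codons.
Asn: 2 codons.
Arg: 6 codons.
Thr: 4 codons.
Gly: 4 codons.
Cys: 2 codons.
2 × 2 × 6 × 4 × 4 × 2 = 768.

768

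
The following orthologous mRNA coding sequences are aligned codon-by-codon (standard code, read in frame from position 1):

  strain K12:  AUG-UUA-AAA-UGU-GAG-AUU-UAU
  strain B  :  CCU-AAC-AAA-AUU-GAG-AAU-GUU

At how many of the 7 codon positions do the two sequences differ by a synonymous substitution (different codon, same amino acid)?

Codon 1: AUG Met / CCU Pro — nonsynonymous.
Codon 2: UUA Leu / AAC Asn — nonsynonymous.
Codon 3: AAA Lys / AAA Lys — identical.
Codon 4: UGU Cys / AUU Ile — nonsynonymous.
Codon 5: GAG Glu / GAG Glu — identical.
Codon 6: AUU Ile / AAU Asn — nonsynonymous.
Codon 7: UAU Tyr / GUU Val — nonsynonymous.
Synonymous differences: 0.

0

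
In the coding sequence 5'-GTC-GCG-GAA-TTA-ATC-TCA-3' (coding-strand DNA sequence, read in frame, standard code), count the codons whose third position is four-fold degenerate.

3

Codon 1 GTC (Val): third position 4-fold.
Codon 2 GCG (Ala): third position 4-fold.
Codon 3 GAA (Glu): third position 2-fold.
Codon 4 TTA (Leu): third position 2-fold.
Codon 5 ATC (Ile): third position 3-fold.
Codon 6 TCA (Ser): third position 4-fold.
Four-fold degenerate third positions: 3.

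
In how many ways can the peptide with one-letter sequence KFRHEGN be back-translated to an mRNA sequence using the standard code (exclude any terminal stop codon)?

Lys: 2 codons.
Phe: 2 codons.
Arg: 6 codons.
His: 2 codons.
Glu: 2 codons.
Gly: 4 codons.
Asn: 2 codons.
2 × 2 × 6 × 2 × 2 × 4 × 2 = 768.

768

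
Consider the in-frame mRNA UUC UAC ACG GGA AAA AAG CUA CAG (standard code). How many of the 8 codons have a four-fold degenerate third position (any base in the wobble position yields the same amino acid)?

Codon 1 UUC (Phe): third position 2-fold.
Codon 2 UAC (Tyr): third position 2-fold.
Codon 3 ACG (Thr): third position 4-fold.
Codon 4 GGA (Gly): third position 4-fold.
Codon 5 AAA (Lys): third position 2-fold.
Codon 6 AAG (Lys): third position 2-fold.
Codon 7 CUA (Leu): third position 4-fold.
Codon 8 CAG (Gln): third position 2-fold.
Four-fold degenerate third positions: 3.

3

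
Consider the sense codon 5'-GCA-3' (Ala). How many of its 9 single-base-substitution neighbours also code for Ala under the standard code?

Position 1: none → 0 synonymous.
Position 2: none → 0 synonymous.
Position 3: GCT, GCC, GCG → 3 synonymous.
Total: 0 + 0 + 3 = 3.

3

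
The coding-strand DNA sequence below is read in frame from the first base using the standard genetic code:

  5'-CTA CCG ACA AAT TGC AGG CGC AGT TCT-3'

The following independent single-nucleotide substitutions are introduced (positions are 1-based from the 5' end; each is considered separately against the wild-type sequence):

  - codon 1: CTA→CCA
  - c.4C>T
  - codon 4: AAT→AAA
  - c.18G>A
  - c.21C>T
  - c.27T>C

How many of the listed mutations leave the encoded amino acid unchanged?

3

Codon 1: CTA (Leu) → CCA (Pro) — missense.
Codon 2: CCG (Pro) → TCG (Ser) — missense.
Codon 4: AAT (Asn) → AAA (Lys) — missense.
Codon 6: AGG (Arg) → AGA (Arg) — synonymous.
Codon 7: CGC (Arg) → CGT (Arg) — synonymous.
Codon 9: TCT (Ser) → TCC (Ser) — synonymous.
Synonymous: 3 of 6.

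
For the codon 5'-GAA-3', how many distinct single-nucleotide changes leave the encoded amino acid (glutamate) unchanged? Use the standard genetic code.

Position 1: none → 0 synonymous.
Position 2: none → 0 synonymous.
Position 3: GAG → 1 synonymous.
Total: 0 + 0 + 1 = 1.

1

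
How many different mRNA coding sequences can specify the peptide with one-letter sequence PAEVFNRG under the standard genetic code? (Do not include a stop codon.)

Pro: 4 codons.
Ala: 4 codons.
Glu: 2 codons.
Val: 4 codons.
Phe: 2 codons.
Asn: 2 codons.
Arg: 6 codons.
Gly: 4 codons.
4 × 4 × 2 × 4 × 2 × 2 × 6 × 4 = 12288.

12288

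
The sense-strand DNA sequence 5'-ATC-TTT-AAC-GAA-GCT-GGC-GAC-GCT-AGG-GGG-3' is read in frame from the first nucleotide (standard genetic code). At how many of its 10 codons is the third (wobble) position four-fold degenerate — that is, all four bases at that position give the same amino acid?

Codon 1 ATC (Ile): third position 3-fold.
Codon 2 TTT (Phe): third position 2-fold.
Codon 3 AAC (Asn): third position 2-fold.
Codon 4 GAA (Glu): third position 2-fold.
Codon 5 GCT (Ala): third position 4-fold.
Codon 6 GGC (Gly): third position 4-fold.
Codon 7 GAC (Asp): third position 2-fold.
Codon 8 GCT (Ala): third position 4-fold.
Codon 9 AGG (Arg): third position 2-fold.
Codon 10 GGG (Gly): third position 4-fold.
Four-fold degenerate third positions: 4.

4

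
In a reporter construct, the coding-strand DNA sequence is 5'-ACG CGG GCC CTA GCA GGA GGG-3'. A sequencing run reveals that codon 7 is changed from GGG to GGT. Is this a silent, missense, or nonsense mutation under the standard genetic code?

Position 21 falls in codon 7: GGG → Gly.
After the substitution the codon is GGT → Gly.
Both encode Gly, so the change is synonymous.

silent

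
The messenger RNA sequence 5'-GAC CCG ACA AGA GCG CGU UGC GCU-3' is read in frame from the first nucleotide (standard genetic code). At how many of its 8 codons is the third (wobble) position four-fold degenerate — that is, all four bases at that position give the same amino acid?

Codon 1 GAC (Asp): third position 2-fold.
Codon 2 CCG (Pro): third position 4-fold.
Codon 3 ACA (Thr): third position 4-fold.
Codon 4 AGA (Arg): third position 2-fold.
Codon 5 GCG (Ala): third position 4-fold.
Codon 6 CGU (Arg): third position 4-fold.
Codon 7 UGC (Cys): third position 2-fold.
Codon 8 GCU (Ala): third position 4-fold.
Four-fold degenerate third positions: 5.

5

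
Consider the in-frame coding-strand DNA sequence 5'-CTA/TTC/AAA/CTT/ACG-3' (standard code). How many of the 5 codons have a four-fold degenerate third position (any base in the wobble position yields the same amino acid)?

3

Codon 1 CTA (Leu): third position 4-fold.
Codon 2 TTC (Phe): third position 2-fold.
Codon 3 AAA (Lys): third position 2-fold.
Codon 4 CTT (Leu): third position 4-fold.
Codon 5 ACG (Thr): third position 4-fold.
Four-fold degenerate third positions: 3.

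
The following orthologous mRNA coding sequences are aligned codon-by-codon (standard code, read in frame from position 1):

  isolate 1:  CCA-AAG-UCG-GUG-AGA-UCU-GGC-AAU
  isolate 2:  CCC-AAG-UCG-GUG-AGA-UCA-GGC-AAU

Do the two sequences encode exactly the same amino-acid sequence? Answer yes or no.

yes

Codon 1: CCA Pro / CCC Pro — synonymous.
Codon 2: AAG Lys / AAG Lys — identical.
Codon 3: UCG Ser / UCG Ser — identical.
Codon 4: GUG Val / GUG Val — identical.
Codon 5: AGA Arg / AGA Arg — identical.
Codon 6: UCU Ser / UCA Ser — synonymous.
Codon 7: GGC Gly / GGC Gly — identical.
Codon 8: AAU Asn / AAU Asn — identical.
Nonsynonymous differences: 0 → same protein.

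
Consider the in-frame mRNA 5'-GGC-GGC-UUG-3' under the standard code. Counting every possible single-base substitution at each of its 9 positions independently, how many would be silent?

Codon 1 (GGC, Gly): 3 synonymous substitutions.
Codon 2 (GGC, Gly): 3 synonymous substitutions.
Codon 3 (UUG, Leu): 2 synonymous substitutions.
Total: 3 + 3 + 2 = 8.

8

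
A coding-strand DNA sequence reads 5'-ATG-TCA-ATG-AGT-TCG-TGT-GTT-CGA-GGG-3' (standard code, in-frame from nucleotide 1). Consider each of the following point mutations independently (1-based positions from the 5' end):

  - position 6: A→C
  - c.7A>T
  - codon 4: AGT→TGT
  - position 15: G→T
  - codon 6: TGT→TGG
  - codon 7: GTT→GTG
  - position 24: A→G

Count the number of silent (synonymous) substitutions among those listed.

4

Codon 2: TCA (Ser) → TCC (Ser) — synonymous.
Codon 3: ATG (Met) → TTG (Leu) — missense.
Codon 4: AGT (Ser) → TGT (Cys) — missense.
Codon 5: TCG (Ser) → TCT (Ser) — synonymous.
Codon 6: TGT (Cys) → TGG (Trp) — missense.
Codon 7: GTT (Val) → GTG (Val) — synonymous.
Codon 8: CGA (Arg) → CGG (Arg) — synonymous.
Synonymous: 4 of 7.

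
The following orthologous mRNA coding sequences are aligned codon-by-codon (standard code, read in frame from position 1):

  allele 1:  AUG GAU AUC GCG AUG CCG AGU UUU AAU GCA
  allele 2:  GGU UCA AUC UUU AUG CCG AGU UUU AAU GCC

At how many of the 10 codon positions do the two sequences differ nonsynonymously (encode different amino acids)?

Codon 1: AUG Met / GGU Gly — nonsynonymous.
Codon 2: GAU Asp / UCA Ser — nonsynonymous.
Codon 3: AUC Ile / AUC Ile — identical.
Codon 4: GCG Ala / UUU Phe — nonsynonymous.
Codon 5: AUG Met / AUG Met — identical.
Codon 6: CCG Pro / CCG Pro — identical.
Codon 7: AGU Ser / AGU Ser — identical.
Codon 8: UUU Phe / UUU Phe — identical.
Codon 9: AAU Asn / AAU Asn — identical.
Codon 10: GCA Ala / GCC Ala — synonymous.
Nonsynonymous differences: 3.

3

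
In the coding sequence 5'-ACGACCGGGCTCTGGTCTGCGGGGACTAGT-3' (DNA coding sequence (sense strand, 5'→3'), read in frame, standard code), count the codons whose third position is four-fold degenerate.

8

Codon 1 ACG (Thr): third position 4-fold.
Codon 2 ACC (Thr): third position 4-fold.
Codon 3 GGG (Gly): third position 4-fold.
Codon 4 CTC (Leu): third position 4-fold.
Codon 5 TGG (Trp): third position 1-fold.
Codon 6 TCT (Ser): third position 4-fold.
Codon 7 GCG (Ala): third position 4-fold.
Codon 8 GGG (Gly): third position 4-fold.
Codon 9 ACT (Thr): third position 4-fold.
Codon 10 AGT (Ser): third position 2-fold.
Four-fold degenerate third positions: 8.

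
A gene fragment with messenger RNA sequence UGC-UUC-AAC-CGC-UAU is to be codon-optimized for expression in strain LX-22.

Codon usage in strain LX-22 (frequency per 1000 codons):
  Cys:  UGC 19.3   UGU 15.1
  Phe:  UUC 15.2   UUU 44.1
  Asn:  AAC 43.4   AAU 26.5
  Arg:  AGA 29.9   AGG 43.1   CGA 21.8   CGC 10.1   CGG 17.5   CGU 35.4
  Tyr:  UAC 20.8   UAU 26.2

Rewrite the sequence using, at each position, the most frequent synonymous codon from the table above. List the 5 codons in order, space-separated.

Codon 1 (Cys): best is UGC at 19.3.
Codon 2 (Phe): best is UUU at 44.1.
Codon 3 (Asn): best is AAC at 43.4.
Codon 4 (Arg): best is AGG at 43.1.
Codon 5 (Tyr): best is UAU at 26.2.

UGC UUU AAC AGG UAU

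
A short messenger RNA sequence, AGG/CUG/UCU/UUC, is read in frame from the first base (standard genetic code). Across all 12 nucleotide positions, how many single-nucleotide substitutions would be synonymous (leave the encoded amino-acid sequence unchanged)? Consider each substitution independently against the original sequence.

Codon 1 (AGG, Arg): 2 synonymous substitutions.
Codon 2 (CUG, Leu): 4 synonymous substitutions.
Codon 3 (UCU, Ser): 3 synonymous substitutions.
Codon 4 (UUC, Phe): 1 synonymous substitution.
Total: 2 + 4 + 3 + 1 = 10.

10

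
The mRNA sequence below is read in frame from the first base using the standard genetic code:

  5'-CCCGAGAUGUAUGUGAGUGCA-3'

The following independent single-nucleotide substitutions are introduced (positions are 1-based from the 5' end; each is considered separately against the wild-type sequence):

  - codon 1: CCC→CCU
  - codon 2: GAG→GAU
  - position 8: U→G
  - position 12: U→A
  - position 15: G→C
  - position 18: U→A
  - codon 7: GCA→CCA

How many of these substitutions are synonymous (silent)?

Codon 1: CCC (Pro) → CCU (Pro) — synonymous.
Codon 2: GAG (Glu) → GAU (Asp) — missense.
Codon 3: AUG (Met) → AGG (Arg) — missense.
Codon 4: UAU (Tyr) → UAA (Stop) — nonsense.
Codon 5: GUG (Val) → GUC (Val) — synonymous.
Codon 6: AGU (Ser) → AGA (Arg) — missense.
Codon 7: GCA (Ala) → CCA (Pro) — missense.
Synonymous: 2 of 7.

2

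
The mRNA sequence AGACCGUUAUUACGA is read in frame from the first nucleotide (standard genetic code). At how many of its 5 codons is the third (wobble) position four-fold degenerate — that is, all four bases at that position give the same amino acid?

Codon 1 AGA (Arg): third position 2-fold.
Codon 2 CCG (Pro): third position 4-fold.
Codon 3 UUA (Leu): third position 2-fold.
Codon 4 UUA (Leu): third position 2-fold.
Codon 5 CGA (Arg): third position 4-fold.
Four-fold degenerate third positions: 2.

2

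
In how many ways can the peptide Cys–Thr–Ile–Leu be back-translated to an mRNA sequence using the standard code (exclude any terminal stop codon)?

Cys: 2 codons.
Thr: 4 codons.
Ile: 3 codons.
Leu: 6 codons.
2 × 4 × 3 × 6 = 144.

144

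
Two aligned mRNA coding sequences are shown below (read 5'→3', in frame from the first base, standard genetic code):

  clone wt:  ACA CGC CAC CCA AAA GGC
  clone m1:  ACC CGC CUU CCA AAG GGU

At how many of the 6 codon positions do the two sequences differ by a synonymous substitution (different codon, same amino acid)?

Codon 1: ACA Thr / ACC Thr — synonymous.
Codon 2: CGC Arg / CGC Arg — identical.
Codon 3: CAC His / CUU Leu — nonsynonymous.
Codon 4: CCA Pro / CCA Pro — identical.
Codon 5: AAA Lys / AAG Lys — synonymous.
Codon 6: GGC Gly / GGU Gly — synonymous.
Synonymous differences: 3.

3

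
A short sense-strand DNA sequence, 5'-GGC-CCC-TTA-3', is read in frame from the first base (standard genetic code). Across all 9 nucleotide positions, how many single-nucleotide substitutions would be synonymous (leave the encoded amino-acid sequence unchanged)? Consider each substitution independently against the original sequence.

8

Codon 1 (GGC, Gly): 3 synonymous substitutions.
Codon 2 (CCC, Pro): 3 synonymous substitutions.
Codon 3 (TTA, Leu): 2 synonymous substitutions.
Total: 3 + 3 + 2 = 8.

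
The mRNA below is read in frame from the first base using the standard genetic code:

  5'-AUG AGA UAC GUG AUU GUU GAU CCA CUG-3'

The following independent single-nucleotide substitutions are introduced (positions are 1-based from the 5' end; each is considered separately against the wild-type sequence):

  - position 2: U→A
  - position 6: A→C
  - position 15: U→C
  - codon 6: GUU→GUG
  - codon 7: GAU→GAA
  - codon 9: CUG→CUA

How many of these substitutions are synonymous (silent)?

Codon 1: AUG (Met) → AAG (Lys) — missense.
Codon 2: AGA (Arg) → AGC (Ser) — missense.
Codon 5: AUU (Ile) → AUC (Ile) — synonymous.
Codon 6: GUU (Val) → GUG (Val) — synonymous.
Codon 7: GAU (Asp) → GAA (Glu) — missense.
Codon 9: CUG (Leu) → CUA (Leu) — synonymous.
Synonymous: 3 of 6.

3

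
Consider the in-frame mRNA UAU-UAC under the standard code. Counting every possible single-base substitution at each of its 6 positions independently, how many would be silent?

2

Codon 1 (UAU, Tyr): 1 synonymous substitution.
Codon 2 (UAC, Tyr): 1 synonymous substitution.
Total: 1 + 1 = 2.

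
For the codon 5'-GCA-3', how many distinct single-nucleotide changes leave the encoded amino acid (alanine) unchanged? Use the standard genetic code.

Position 1: none → 0 synonymous.
Position 2: none → 0 synonymous.
Position 3: GCU, GCC, GCG → 3 synonymous.
Total: 0 + 0 + 3 = 3.

3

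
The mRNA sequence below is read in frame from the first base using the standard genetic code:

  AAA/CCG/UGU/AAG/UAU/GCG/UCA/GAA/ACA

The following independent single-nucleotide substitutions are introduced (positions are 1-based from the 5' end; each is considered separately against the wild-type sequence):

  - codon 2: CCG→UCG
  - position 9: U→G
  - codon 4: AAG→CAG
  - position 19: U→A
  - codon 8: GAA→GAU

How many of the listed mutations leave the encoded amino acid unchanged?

Codon 2: CCG (Pro) → UCG (Ser) — missense.
Codon 3: UGU (Cys) → UGG (Trp) — missense.
Codon 4: AAG (Lys) → CAG (Gln) — missense.
Codon 7: UCA (Ser) → ACA (Thr) — missense.
Codon 8: GAA (Glu) → GAU (Asp) — missense.
Synonymous: 0 of 5.

0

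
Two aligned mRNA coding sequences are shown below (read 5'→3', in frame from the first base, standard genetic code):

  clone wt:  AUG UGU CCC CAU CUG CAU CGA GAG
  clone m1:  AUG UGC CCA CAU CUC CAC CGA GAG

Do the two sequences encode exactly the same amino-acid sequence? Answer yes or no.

yes

Codon 1: AUG Met / AUG Met — identical.
Codon 2: UGU Cys / UGC Cys — synonymous.
Codon 3: CCC Pro / CCA Pro — synonymous.
Codon 4: CAU His / CAU His — identical.
Codon 5: CUG Leu / CUC Leu — synonymous.
Codon 6: CAU His / CAC His — synonymous.
Codon 7: CGA Arg / CGA Arg — identical.
Codon 8: GAG Glu / GAG Glu — identical.
Nonsynonymous differences: 0 → same protein.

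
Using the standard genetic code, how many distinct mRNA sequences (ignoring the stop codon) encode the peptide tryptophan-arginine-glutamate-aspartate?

Trp: 1 codon.
Arg: 6 codons.
Glu: 2 codons.
Asp: 2 codons.
1 × 6 × 2 × 2 = 24.

24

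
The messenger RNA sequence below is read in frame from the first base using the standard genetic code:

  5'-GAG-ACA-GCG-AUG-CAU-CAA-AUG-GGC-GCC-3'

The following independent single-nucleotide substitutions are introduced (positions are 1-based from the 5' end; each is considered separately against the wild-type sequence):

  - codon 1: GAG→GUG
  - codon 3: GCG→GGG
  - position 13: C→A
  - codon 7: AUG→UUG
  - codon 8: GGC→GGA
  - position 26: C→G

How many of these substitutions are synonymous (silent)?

1

Codon 1: GAG (Glu) → GUG (Val) — missense.
Codon 3: GCG (Ala) → GGG (Gly) — missense.
Codon 5: CAU (His) → AAU (Asn) — missense.
Codon 7: AUG (Met) → UUG (Leu) — missense.
Codon 8: GGC (Gly) → GGA (Gly) — synonymous.
Codon 9: GCC (Ala) → GGC (Gly) — missense.
Synonymous: 1 of 6.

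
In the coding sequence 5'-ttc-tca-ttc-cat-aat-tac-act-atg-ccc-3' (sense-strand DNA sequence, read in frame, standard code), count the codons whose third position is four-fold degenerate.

3

Codon 1 TTC (Phe): third position 2-fold.
Codon 2 TCA (Ser): third position 4-fold.
Codon 3 TTC (Phe): third position 2-fold.
Codon 4 CAT (His): third position 2-fold.
Codon 5 AAT (Asn): third position 2-fold.
Codon 6 TAC (Tyr): third position 2-fold.
Codon 7 ACT (Thr): third position 4-fold.
Codon 8 ATG (Met): third position 1-fold.
Codon 9 CCC (Pro): third position 4-fold.
Four-fold degenerate third positions: 3.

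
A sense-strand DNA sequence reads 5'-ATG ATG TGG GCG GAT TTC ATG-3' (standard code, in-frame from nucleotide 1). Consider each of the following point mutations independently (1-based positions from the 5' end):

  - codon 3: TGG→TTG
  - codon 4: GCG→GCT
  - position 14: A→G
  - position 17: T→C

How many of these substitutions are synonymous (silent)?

Codon 3: TGG (Trp) → TTG (Leu) — missense.
Codon 4: GCG (Ala) → GCT (Ala) — synonymous.
Codon 5: GAT (Asp) → GGT (Gly) — missense.
Codon 6: TTC (Phe) → TCC (Ser) — missense.
Synonymous: 1 of 4.

1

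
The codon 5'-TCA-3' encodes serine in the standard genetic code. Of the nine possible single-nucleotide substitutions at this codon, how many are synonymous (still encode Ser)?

Position 1: none → 0 synonymous.
Position 2: none → 0 synonymous.
Position 3: TCT, TCC, TCG → 3 synonymous.
Total: 0 + 0 + 3 = 3.

3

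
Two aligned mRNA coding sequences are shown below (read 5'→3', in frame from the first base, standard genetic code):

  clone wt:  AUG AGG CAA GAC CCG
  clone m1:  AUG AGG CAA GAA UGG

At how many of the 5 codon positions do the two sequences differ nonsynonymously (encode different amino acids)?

2

Codon 1: AUG Met / AUG Met — identical.
Codon 2: AGG Arg / AGG Arg — identical.
Codon 3: CAA Gln / CAA Gln — identical.
Codon 4: GAC Asp / GAA Glu — nonsynonymous.
Codon 5: CCG Pro / UGG Trp — nonsynonymous.
Nonsynonymous differences: 2.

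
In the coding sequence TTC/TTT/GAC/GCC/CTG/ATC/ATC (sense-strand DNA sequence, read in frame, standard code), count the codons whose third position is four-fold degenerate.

Codon 1 TTC (Phe): third position 2-fold.
Codon 2 TTT (Phe): third position 2-fold.
Codon 3 GAC (Asp): third position 2-fold.
Codon 4 GCC (Ala): third position 4-fold.
Codon 5 CTG (Leu): third position 4-fold.
Codon 6 ATC (Ile): third position 3-fold.
Codon 7 ATC (Ile): third position 3-fold.
Four-fold degenerate third positions: 2.

2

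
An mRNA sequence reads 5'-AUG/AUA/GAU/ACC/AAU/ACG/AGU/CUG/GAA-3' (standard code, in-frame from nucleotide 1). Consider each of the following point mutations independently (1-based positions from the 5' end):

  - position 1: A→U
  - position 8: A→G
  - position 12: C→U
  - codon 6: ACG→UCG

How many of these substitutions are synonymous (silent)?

Codon 1: AUG (Met) → UUG (Leu) — missense.
Codon 3: GAU (Asp) → GGU (Gly) — missense.
Codon 4: ACC (Thr) → ACU (Thr) — synonymous.
Codon 6: ACG (Thr) → UCG (Ser) — missense.
Synonymous: 1 of 4.

1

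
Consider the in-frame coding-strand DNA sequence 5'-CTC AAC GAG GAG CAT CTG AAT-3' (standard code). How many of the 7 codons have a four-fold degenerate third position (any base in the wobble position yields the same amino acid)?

2

Codon 1 CTC (Leu): third position 4-fold.
Codon 2 AAC (Asn): third position 2-fold.
Codon 3 GAG (Glu): third position 2-fold.
Codon 4 GAG (Glu): third position 2-fold.
Codon 5 CAT (His): third position 2-fold.
Codon 6 CTG (Leu): third position 4-fold.
Codon 7 AAT (Asn): third position 2-fold.
Four-fold degenerate third positions: 2.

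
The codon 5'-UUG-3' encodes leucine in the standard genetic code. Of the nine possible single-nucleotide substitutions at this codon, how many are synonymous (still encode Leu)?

2

Position 1: CUG → 1 synonymous.
Position 2: none → 0 synonymous.
Position 3: UUA → 1 synonymous.
Total: 1 + 0 + 1 = 2.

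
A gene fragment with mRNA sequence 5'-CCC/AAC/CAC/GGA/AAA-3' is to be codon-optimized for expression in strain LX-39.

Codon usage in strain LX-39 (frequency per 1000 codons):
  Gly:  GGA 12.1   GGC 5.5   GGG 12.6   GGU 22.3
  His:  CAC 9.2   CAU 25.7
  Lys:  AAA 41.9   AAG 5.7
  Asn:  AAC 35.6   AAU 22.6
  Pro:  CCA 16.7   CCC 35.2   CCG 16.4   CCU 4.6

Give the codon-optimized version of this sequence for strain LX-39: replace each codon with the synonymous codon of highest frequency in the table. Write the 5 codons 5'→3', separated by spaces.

CCC AAC CAU GGU AAA

Codon 1 (Pro): best is CCC at 35.2.
Codon 2 (Asn): best is AAC at 35.6.
Codon 3 (His): best is CAU at 25.7.
Codon 4 (Gly): best is GGU at 22.3.
Codon 5 (Lys): best is AAA at 41.9.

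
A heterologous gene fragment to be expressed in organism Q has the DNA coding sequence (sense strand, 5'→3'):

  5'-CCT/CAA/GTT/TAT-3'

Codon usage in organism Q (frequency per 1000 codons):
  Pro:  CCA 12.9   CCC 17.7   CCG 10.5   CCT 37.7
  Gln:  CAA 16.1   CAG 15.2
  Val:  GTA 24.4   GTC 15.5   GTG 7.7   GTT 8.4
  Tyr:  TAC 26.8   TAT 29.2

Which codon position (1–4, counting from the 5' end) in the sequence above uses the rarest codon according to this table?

3

Codon 1 CCT (Pro): 37.7 per 1000.
Codon 2 CAA (Gln): 16.1 per 1000.
Codon 3 GTT (Val): 8.4 per 1000.
Codon 4 TAT (Tyr): 29.2 per 1000.
Lowest frequency is 8.4 at codon 3.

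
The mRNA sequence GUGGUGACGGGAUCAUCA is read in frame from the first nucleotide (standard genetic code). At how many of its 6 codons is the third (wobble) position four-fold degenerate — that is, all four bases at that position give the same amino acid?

6

Codon 1 GUG (Val): third position 4-fold.
Codon 2 GUG (Val): third position 4-fold.
Codon 3 ACG (Thr): third position 4-fold.
Codon 4 GGA (Gly): third position 4-fold.
Codon 5 UCA (Ser): third position 4-fold.
Codon 6 UCA (Ser): third position 4-fold.
Four-fold degenerate third positions: 6.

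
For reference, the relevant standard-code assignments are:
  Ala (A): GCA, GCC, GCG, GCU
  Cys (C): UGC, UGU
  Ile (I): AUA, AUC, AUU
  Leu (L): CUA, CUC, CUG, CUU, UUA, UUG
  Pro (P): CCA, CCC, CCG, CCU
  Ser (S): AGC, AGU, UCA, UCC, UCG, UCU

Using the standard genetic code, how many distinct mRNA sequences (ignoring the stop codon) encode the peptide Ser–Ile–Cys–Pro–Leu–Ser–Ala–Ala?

82944

Ser: 6 codons.
Ile: 3 codons.
Cys: 2 codons.
Pro: 4 codons.
Leu: 6 codons.
Ser: 6 codons.
Ala: 4 codons.
Ala: 4 codons.
6 × 3 × 2 × 4 × 6 × 6 × 4 × 4 = 82944.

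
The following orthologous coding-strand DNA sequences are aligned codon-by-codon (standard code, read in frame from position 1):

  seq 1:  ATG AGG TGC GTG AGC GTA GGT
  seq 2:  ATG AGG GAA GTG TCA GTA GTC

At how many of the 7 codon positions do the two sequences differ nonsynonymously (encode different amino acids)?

Codon 1: ATG Met / ATG Met — identical.
Codon 2: AGG Arg / AGG Arg — identical.
Codon 3: TGC Cys / GAA Glu — nonsynonymous.
Codon 4: GTG Val / GTG Val — identical.
Codon 5: AGC Ser / TCA Ser — synonymous.
Codon 6: GTA Val / GTA Val — identical.
Codon 7: GGT Gly / GTC Val — nonsynonymous.
Nonsynonymous differences: 2.

2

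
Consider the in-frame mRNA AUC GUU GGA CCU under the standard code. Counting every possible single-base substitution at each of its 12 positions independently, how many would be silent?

11

Codon 1 (AUC, Ile): 2 synonymous substitutions.
Codon 2 (GUU, Val): 3 synonymous substitutions.
Codon 3 (GGA, Gly): 3 synonymous substitutions.
Codon 4 (CCU, Pro): 3 synonymous substitutions.
Total: 2 + 3 + 3 + 3 = 11.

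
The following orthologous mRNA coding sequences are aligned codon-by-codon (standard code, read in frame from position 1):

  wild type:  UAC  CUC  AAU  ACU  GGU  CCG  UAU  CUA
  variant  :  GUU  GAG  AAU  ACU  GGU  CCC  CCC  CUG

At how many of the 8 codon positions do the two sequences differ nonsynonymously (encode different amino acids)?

3

Codon 1: UAC Tyr / GUU Val — nonsynonymous.
Codon 2: CUC Leu / GAG Glu — nonsynonymous.
Codon 3: AAU Asn / AAU Asn — identical.
Codon 4: ACU Thr / ACU Thr — identical.
Codon 5: GGU Gly / GGU Gly — identical.
Codon 6: CCG Pro / CCC Pro — synonymous.
Codon 7: UAU Tyr / CCC Pro — nonsynonymous.
Codon 8: CUA Leu / CUG Leu — synonymous.
Nonsynonymous differences: 3.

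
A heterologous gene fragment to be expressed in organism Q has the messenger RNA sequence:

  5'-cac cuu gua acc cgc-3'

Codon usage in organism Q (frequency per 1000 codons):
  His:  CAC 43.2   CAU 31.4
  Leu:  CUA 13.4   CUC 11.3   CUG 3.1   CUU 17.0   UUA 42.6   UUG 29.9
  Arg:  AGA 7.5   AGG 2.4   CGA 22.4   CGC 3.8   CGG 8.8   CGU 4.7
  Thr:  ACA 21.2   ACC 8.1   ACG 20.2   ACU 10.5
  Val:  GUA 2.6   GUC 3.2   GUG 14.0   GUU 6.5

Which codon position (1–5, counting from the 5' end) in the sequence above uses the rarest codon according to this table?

3

Codon 1 CAC (His): 43.2 per 1000.
Codon 2 CUU (Leu): 17.0 per 1000.
Codon 3 GUA (Val): 2.6 per 1000.
Codon 4 ACC (Thr): 8.1 per 1000.
Codon 5 CGC (Arg): 3.8 per 1000.
Lowest frequency is 2.6 at codon 3.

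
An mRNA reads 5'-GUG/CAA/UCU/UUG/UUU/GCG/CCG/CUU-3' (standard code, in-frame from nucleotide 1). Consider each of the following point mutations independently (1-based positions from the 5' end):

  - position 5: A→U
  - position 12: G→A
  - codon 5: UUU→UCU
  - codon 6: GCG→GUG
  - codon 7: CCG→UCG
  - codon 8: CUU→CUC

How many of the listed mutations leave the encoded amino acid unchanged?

Codon 2: CAA (Gln) → CUA (Leu) — missense.
Codon 4: UUG (Leu) → UUA (Leu) — synonymous.
Codon 5: UUU (Phe) → UCU (Ser) — missense.
Codon 6: GCG (Ala) → GUG (Val) — missense.
Codon 7: CCG (Pro) → UCG (Ser) — missense.
Codon 8: CUU (Leu) → CUC (Leu) — synonymous.
Synonymous: 2 of 6.

2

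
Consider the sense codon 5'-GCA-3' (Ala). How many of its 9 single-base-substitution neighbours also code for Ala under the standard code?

Position 1: none → 0 synonymous.
Position 2: none → 0 synonymous.
Position 3: GCU, GCC, GCG → 3 synonymous.
Total: 0 + 0 + 3 = 3.

3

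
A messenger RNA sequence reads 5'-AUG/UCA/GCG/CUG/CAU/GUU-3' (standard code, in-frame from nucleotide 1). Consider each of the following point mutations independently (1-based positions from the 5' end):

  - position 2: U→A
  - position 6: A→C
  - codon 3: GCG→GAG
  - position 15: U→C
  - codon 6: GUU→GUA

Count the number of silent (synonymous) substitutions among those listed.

Codon 1: AUG (Met) → AAG (Lys) — missense.
Codon 2: UCA (Ser) → UCC (Ser) — synonymous.
Codon 3: GCG (Ala) → GAG (Glu) — missense.
Codon 5: CAU (His) → CAC (His) — synonymous.
Codon 6: GUU (Val) → GUA (Val) — synonymous.
Synonymous: 3 of 5.

3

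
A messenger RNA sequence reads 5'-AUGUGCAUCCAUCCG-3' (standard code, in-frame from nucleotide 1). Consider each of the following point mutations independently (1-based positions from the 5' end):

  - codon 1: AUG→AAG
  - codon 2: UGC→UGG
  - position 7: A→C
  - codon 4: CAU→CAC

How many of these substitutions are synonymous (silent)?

Codon 1: AUG (Met) → AAG (Lys) — missense.
Codon 2: UGC (Cys) → UGG (Trp) — missense.
Codon 3: AUC (Ile) → CUC (Leu) — missense.
Codon 4: CAU (His) → CAC (His) — synonymous.
Synonymous: 1 of 4.

1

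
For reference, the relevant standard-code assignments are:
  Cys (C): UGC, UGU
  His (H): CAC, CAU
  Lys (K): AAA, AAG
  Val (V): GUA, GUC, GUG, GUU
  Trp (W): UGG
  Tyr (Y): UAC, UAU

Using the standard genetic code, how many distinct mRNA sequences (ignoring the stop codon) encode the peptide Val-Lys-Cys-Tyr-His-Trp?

Val: 4 codons.
Lys: 2 codons.
Cys: 2 codons.
Tyr: 2 codons.
His: 2 codons.
Trp: 1 codon.
4 × 2 × 2 × 2 × 2 × 1 = 64.

64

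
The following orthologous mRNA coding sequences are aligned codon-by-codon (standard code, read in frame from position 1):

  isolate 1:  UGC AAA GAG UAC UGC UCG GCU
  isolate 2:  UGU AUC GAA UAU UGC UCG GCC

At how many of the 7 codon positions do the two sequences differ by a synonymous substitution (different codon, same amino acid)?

Codon 1: UGC Cys / UGU Cys — synonymous.
Codon 2: AAA Lys / AUC Ile — nonsynonymous.
Codon 3: GAG Glu / GAA Glu — synonymous.
Codon 4: UAC Tyr / UAU Tyr — synonymous.
Codon 5: UGC Cys / UGC Cys — identical.
Codon 6: UCG Ser / UCG Ser — identical.
Codon 7: GCU Ala / GCC Ala — synonymous.
Synonymous differences: 4.

4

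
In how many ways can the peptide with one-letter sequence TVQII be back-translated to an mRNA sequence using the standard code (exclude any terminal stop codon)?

Thr: 4 codons.
Val: 4 codons.
Gln: 2 codons.
Ile: 3 codons.
Ile: 3 codons.
4 × 4 × 2 × 3 × 3 = 288.

288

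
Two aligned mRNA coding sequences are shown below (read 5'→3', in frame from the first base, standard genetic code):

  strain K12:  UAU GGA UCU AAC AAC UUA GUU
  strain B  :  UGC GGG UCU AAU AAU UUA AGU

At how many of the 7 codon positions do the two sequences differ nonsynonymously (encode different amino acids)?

Codon 1: UAU Tyr / UGC Cys — nonsynonymous.
Codon 2: GGA Gly / GGG Gly — synonymous.
Codon 3: UCU Ser / UCU Ser — identical.
Codon 4: AAC Asn / AAU Asn — synonymous.
Codon 5: AAC Asn / AAU Asn — synonymous.
Codon 6: UUA Leu / UUA Leu — identical.
Codon 7: GUU Val / AGU Ser — nonsynonymous.
Nonsynonymous differences: 2.

2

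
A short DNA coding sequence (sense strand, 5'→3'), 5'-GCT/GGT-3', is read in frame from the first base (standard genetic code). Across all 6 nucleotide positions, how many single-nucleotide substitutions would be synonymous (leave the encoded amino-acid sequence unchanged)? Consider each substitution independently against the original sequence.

6

Codon 1 (GCT, Ala): 3 synonymous substitutions.
Codon 2 (GGT, Gly): 3 synonymous substitutions.
Total: 3 + 3 = 6.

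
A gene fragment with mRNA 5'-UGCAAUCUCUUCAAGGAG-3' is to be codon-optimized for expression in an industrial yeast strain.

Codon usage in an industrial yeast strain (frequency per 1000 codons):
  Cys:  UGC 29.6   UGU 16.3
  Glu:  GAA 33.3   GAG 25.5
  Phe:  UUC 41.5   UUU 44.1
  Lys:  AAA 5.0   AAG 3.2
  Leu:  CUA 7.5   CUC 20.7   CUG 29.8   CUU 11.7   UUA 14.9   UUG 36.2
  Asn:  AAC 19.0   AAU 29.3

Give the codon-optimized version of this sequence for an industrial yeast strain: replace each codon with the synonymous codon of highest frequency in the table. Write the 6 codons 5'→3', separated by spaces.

Codon 1 (Cys): best is UGC at 29.6.
Codon 2 (Asn): best is AAU at 29.3.
Codon 3 (Leu): best is UUG at 36.2.
Codon 4 (Phe): best is UUU at 44.1.
Codon 5 (Lys): best is AAA at 5.0.
Codon 6 (Glu): best is GAA at 33.3.

UGC AAU UUG UUU AAA GAA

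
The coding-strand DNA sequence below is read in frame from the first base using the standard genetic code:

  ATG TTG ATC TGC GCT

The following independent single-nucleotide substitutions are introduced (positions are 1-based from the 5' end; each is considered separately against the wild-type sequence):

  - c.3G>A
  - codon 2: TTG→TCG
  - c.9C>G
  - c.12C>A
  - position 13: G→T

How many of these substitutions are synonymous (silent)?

0

Codon 1: ATG (Met) → ATA (Ile) — missense.
Codon 2: TTG (Leu) → TCG (Ser) — missense.
Codon 3: ATC (Ile) → ATG (Met) — missense.
Codon 4: TGC (Cys) → TGA (Stop) — nonsense.
Codon 5: GCT (Ala) → TCT (Ser) — missense.
Synonymous: 0 of 5.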